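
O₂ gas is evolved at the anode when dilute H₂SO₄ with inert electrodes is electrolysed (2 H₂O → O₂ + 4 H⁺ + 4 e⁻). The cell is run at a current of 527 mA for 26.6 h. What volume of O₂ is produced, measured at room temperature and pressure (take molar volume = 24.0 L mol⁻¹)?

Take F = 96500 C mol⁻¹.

Q = I·t = 0.5270 A × 95760 s = 50470 C.
n(e⁻) = Q/F = 50470 / 96500 = 0.5230 mol.
4 electrons are transferred per O₂ molecule, so n(O₂) = 0.5230 / 4 = 0.1307 mol.
V = n × V_m = 0.1307 × 24.0 = 3.14 L.

3.14 L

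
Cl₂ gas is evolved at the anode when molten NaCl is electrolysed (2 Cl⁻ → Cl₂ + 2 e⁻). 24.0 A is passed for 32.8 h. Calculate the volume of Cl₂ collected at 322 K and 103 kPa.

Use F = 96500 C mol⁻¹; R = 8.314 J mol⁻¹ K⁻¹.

382 L

Q = I·t = 24.00 A × 118080 s = 2834000 C.
n(e⁻) = Q/F = 2834000 / 96500 = 29.37 mol.
2 electrons are transferred per Cl₂ molecule, so n(Cl₂) = 29.37 / 2 = 14.68 mol.
V = nRT/P = (14.68 × 8.314 × 322) / (103 × 10³ Pa) = 0.382 m³ = 382 L.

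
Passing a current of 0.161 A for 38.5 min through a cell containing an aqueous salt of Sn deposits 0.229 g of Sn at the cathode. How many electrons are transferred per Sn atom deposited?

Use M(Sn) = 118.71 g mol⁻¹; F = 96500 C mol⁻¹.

Q = I·t = 0.1610 A × 2310.0 s = 371.9 C, so n(e⁻) = 371.9/96500 = 0.003854 mol.
n(Sn) deposited = 0.229 / 118.71 = 0.001929 mol.
Electrons per atom = n(e⁻)/n(Sn) = 0.003854 / 0.001929 = 2.00 ≈ 2, so the ion is Sn²⁺.

2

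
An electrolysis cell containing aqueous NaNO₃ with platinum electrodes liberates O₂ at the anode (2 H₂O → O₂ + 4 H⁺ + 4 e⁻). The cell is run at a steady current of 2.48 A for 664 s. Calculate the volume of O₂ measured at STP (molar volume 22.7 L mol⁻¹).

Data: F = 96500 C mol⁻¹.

0.0968 L

Q = I·t = 2.480 A × 664.00 s = 1647 C.
n(e⁻) = Q/F = 1647 / 96500 = 0.01706 mol.
4 electrons are transferred per O₂ molecule, so n(O₂) = 0.01706 / 4 = 0.004266 mol.
V = n × V_m = 0.004266 × 22.7 = 0.0968 L.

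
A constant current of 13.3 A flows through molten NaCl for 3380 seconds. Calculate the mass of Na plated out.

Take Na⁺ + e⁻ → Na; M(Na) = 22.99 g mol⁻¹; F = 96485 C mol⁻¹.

10.7 g

Q = I·t = 13.30 A × 3380.0 s = 44950 C.
n(e⁻) = Q/F = 44950 / 96485 = 0.4659 mol.
Na⁺ + e⁻ → Na, so n(Na) = n(e⁻)/1 = 0.4659 mol.
m = n·M = 0.4659 × 22.99 = 10.7 g.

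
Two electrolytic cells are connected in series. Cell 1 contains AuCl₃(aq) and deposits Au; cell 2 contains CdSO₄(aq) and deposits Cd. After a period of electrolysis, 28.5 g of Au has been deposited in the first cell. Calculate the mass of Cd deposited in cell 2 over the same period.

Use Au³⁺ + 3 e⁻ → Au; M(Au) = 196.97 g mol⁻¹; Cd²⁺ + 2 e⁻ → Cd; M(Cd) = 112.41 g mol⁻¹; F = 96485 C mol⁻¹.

24.4 g

n(Au) = 28.5 / 196.97 = 0.1447 mol.
Since Au³⁺ + 3 e⁻ → Au, n(e⁻) passed = 3 × 0.1447 = 0.4341 mol.
Cells in series carry the same charge, so the same 0.4341 mol of electrons passes through cell 2.
Cd²⁺ + 2 e⁻ → Cd, so n(Cd) = 0.4341 / 2 = 0.2170 mol.
m(Cd) = 0.2170 × 112.41 = 24.4 g.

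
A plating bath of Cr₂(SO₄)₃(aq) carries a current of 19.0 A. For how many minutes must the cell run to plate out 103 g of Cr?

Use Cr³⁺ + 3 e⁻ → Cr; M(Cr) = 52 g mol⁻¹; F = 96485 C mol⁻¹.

n(Cr) = m/M = 103 / 52 = 1.981 mol.
Each Cr atom requires 3 electrons, so n(e⁻) = 3 × 1.981 = 5.942 mol.
Q = n(e⁻)·F = 5.942 × 96485 = 573300 C.
t = Q/I = 573300 / 19.00 A = 30180 s = 503 min.

503 min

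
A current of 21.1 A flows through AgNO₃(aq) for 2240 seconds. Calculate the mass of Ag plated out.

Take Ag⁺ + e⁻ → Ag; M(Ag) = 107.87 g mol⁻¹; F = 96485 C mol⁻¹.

52.8 g

Q = I·t = 21.10 A × 2240.0 s = 47260 C.
n(e⁻) = Q/F = 47260 / 96485 = 0.4899 mol.
Ag⁺ + e⁻ → Ag, so n(Ag) = n(e⁻)/1 = 0.4899 mol.
m = n·M = 0.4899 × 107.87 = 52.8 g.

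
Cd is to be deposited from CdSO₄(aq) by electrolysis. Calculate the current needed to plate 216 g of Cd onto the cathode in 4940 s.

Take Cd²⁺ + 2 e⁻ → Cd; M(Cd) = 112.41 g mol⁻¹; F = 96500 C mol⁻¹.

75.1 A

n(Cd) = 216 / 112.41 = 1.922 mol.
n(e⁻) = 2 × 1.922 = 3.843 mol.
Q = n(e⁻)·F = 3.843 × 96500 = 370900 C.
I = Q/t = 370900 / 4940.0 s = 75.1 A.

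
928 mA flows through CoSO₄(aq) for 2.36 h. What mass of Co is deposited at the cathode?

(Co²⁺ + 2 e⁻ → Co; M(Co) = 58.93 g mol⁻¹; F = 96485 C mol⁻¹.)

2.41 g

Q = I·t = 0.9280 A × 8496.0 s = 7884 C.
n(e⁻) = Q/F = 7884 / 96485 = 0.08172 mol.
Co²⁺ + 2 e⁻ → Co, so n(Co) = n(e⁻)/2 = 0.04086 mol.
m = n·M = 0.04086 × 58.93 = 2.41 g.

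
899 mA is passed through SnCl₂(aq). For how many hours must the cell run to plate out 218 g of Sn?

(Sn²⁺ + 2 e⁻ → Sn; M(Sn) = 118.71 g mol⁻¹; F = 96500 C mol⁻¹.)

110 h

n(Sn) = m/M = 218 / 118.71 = 1.836 mol.
Each Sn atom requires 2 electrons, so n(e⁻) = 2 × 1.836 = 3.673 mol.
Q = n(e⁻)·F = 3.673 × 96500 = 354400 C.
t = Q/I = 354400 / 0.8990 A = 394200 s = 110 h.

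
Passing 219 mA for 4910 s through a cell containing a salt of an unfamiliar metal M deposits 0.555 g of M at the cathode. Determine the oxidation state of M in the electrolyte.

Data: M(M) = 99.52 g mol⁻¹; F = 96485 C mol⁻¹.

Q = I·t = 0.2190 A × 4910.0 s = 1075 C, so n(e⁻) = 1075/96485 = 0.01114 mol.
n(M) deposited = 0.555 / 99.52 = 0.005577 mol.
Electrons per atom = n(e⁻)/n(M) = 0.01114 / 0.005577 = 2.00 ≈ 2, so the ion is M²⁺.

+2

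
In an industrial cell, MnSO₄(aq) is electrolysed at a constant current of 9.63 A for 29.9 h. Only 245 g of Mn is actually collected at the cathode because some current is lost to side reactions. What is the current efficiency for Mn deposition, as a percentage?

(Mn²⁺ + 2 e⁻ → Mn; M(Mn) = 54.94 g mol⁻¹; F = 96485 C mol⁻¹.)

83.0 %

Q = I·t = 9.630 × 107640 = 1037000 C; n(e⁻) = 1037000/96485 = 10.74 mol.
Theoretical n(Mn) = n(e⁻)/2 = 5.372 mol, i.e. m_theo = 5.372 × 54.94 = 295.1 g.
Efficiency = m_actual / m_theo = 245 / 295.1 = 83.0 %.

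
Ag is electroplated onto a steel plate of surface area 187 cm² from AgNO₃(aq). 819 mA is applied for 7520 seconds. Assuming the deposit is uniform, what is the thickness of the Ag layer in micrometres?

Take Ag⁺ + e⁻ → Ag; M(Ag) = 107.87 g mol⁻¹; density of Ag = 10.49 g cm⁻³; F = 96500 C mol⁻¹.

35.1 μm

Q = I·t = 0.8190 × 7520.0 = 6159 C; n(e⁻) = 0.06382 mol.
n(Ag) = n(e⁻)/1 = 0.06382 mol, so m = 0.06382 × 107.87 = 6.885 g.
Volume = m/ρ = 6.885 / 10.49 = 0.6563 cm³.
Thickness = V/A = 0.6563 / 187 = 0.00351 cm = 35.1 μm.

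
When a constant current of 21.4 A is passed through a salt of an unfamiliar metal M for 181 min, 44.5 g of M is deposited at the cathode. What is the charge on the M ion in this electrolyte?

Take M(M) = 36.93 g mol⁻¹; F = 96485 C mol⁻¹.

Q = I·t = 21.40 A × 10860 s = 232400 C, so n(e⁻) = 232400/96485 = 2.409 mol.
n(M) deposited = 44.5 / 36.93 = 1.205 mol.
Electrons per atom = n(e⁻)/n(M) = 2.409 / 1.205 = 2.00 ≈ 2, so the ion is M²⁺.

+2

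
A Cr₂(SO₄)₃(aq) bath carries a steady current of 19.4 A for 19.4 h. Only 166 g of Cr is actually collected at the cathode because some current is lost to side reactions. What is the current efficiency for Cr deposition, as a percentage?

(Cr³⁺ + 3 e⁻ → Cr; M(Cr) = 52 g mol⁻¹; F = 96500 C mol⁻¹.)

Q = I·t = 19.40 × 69840 = 1355000 C; n(e⁻) = 1355000/96500 = 14.04 mol.
Theoretical n(Cr) = n(e⁻)/3 = 4.680 mol, i.e. m_theo = 4.680 × 52 = 243.4 g.
Efficiency = m_actual / m_theo = 166 / 243.4 = 68.2 %.

68.2 %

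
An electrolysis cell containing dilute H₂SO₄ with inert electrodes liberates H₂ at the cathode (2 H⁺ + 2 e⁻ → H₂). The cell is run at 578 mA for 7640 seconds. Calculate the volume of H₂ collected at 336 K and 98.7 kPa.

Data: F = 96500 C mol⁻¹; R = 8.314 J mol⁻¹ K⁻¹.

0.648 L

Q = I·t = 0.5780 A × 7640.0 s = 4416 C.
n(e⁻) = Q/F = 4416 / 96500 = 0.04576 mol.
2 electrons are transferred per H₂ molecule, so n(H₂) = 0.04576 / 2 = 0.02288 mol.
V = nRT/P = (0.02288 × 8.314 × 336) / (98.7 × 10³ Pa) = 6.48 × 10⁻⁴ m³ = 0.648 L.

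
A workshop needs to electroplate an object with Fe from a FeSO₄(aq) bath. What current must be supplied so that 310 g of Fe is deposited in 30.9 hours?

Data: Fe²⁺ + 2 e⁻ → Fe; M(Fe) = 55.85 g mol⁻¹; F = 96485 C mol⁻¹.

9.63 A

n(Fe) = 310 / 55.85 = 5.551 mol.
n(e⁻) = 2 × 5.551 = 11.10 mol.
Q = n(e⁻)·F = 11.10 × 96485 = 1071000 C.
I = Q/t = 1071000 / 111240 s = 9.63 A.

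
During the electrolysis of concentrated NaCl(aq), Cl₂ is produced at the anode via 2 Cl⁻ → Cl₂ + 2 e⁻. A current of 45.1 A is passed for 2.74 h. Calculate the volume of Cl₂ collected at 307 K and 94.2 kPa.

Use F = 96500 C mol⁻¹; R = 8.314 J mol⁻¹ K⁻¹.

Q = I·t = 45.10 A × 9864.0 s = 444900 C.
n(e⁻) = Q/F = 444900 / 96500 = 4.610 mol.
2 electrons are transferred per Cl₂ molecule, so n(Cl₂) = 4.610 / 2 = 2.305 mol.
V = nRT/P = (2.305 × 8.314 × 307) / (94.2 × 10³ Pa) = 0.0625 m³ = 62.5 L.

62.5 L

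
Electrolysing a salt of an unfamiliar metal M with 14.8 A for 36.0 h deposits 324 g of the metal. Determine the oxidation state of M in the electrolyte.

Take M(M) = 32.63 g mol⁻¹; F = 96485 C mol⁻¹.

Q = I·t = 14.80 A × 129600 s = 1918000 C, so n(e⁻) = 1918000/96485 = 19.88 mol.
n(M) deposited = 324 / 32.63 = 9.930 mol.
Electrons per atom = n(e⁻)/n(M) = 19.88 / 9.930 = 2.00 ≈ 2, so the ion is M²⁺.

+2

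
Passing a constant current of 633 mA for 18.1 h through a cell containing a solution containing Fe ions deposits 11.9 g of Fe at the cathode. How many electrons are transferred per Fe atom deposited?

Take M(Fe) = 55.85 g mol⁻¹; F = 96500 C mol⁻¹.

Q = I·t = 0.6330 A × 65160 s = 41250 C, so n(e⁻) = 41250/96500 = 0.4274 mol.
n(Fe) deposited = 11.9 / 55.85 = 0.2131 mol.
Electrons per atom = n(e⁻)/n(Fe) = 0.4274 / 0.2131 = 2.01 ≈ 2, so the ion is Fe²⁺.

2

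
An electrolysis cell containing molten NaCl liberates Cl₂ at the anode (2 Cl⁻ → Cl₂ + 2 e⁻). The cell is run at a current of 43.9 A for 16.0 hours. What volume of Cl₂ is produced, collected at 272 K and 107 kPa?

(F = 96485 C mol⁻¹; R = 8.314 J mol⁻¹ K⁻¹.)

Q = I·t = 43.90 A × 57600 s = 2529000 C.
n(e⁻) = Q/F = 2529000 / 96485 = 26.21 mol.
2 electrons are transferred per Cl₂ molecule, so n(Cl₂) = 26.21 / 2 = 13.10 mol.
V = nRT/P = (13.10 × 8.314 × 272) / (107 × 10³ Pa) = 0.277 m³ = 277 L.

277 L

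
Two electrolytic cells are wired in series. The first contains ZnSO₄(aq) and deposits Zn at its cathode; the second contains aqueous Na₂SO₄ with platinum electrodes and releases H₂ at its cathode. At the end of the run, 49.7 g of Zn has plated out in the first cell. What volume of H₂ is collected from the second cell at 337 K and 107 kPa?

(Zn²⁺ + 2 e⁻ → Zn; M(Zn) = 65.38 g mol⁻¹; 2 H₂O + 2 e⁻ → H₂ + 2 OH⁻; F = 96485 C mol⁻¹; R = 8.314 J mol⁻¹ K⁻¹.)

19.9 L

n(Zn) = 49.7 / 65.38 = 0.7602 mol, so n(e⁻) = 2 × 0.7602 = 1.520 mol.
The cells are in series, so the same 1.520 mol of electrons passes through the second cell.
2 H₂O + 2 e⁻ → H₂ + 2 OH⁻ — 2 mol e⁻ per mol H₂, so n(H₂) = 1.520/2 = 0.7602 mol.
V = nRT/P = (0.7602 × 8.314 × 337) / (107 × 10³) = 0.0199 m³ = 19.9 L.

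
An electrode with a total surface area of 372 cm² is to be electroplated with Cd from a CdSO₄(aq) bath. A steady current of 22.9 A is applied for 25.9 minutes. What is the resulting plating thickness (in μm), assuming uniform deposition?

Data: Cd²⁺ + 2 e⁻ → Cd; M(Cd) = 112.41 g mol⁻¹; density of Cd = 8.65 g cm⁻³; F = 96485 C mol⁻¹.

Q = I·t = 22.90 × 1554.0 = 35590 C; n(e⁻) = 0.3688 mol.
n(Cd) = n(e⁻)/2 = 0.1844 mol, so m = 0.1844 × 112.41 = 20.73 g.
Volume = m/ρ = 20.73 / 8.65 = 2.397 cm³.
Thickness = V/A = 2.397 / 372 = 0.00644 cm = 64.4 μm.

64.4 μm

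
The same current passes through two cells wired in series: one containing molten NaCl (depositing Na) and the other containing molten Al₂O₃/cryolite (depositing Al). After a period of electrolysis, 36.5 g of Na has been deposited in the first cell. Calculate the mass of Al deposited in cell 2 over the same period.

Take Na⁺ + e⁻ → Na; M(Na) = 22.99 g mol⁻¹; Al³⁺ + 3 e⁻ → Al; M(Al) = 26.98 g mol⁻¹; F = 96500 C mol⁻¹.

n(Na) = 36.5 / 22.99 = 1.588 mol.
Since Na⁺ + e⁻ → Na, n(e⁻) passed = 1 × 1.588 = 1.588 mol.
Cells in series carry the same charge, so the same 1.588 mol of electrons passes through cell 2.
Al³⁺ + 3 e⁻ → Al, so n(Al) = 1.588 / 3 = 0.5292 mol.
m(Al) = 0.5292 × 26.98 = 14.3 g.

14.3 g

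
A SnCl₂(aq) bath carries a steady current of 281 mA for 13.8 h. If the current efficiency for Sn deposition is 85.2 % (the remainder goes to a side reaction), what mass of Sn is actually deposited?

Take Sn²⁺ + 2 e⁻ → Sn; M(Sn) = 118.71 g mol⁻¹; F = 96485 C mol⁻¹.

7.32 g

Q = I·t = 0.2810 × 49680 = 13960 C.
n(e⁻) = 13960/96485 = 0.1447 mol; theoretically n(Sn) = 0.1447/2 = 0.07234 mol, m_theo = 8.588 g.
At 85.2 % efficiency, m_actual = 0.852 × 8.588 = 7.32 g.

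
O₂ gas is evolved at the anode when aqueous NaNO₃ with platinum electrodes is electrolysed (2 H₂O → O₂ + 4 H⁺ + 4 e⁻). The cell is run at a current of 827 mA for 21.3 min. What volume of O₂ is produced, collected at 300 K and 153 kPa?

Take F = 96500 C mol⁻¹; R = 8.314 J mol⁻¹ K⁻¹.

Q = I·t = 0.8270 A × 1278.0 s = 1057 C.
n(e⁻) = Q/F = 1057 / 96500 = 0.01095 mol.
4 electrons are transferred per O₂ molecule, so n(O₂) = 0.01095 / 4 = 0.002738 mol.
V = nRT/P = (0.002738 × 8.314 × 300) / (153 × 10³ Pa) = 4.46 × 10⁻⁵ m³ = 0.0446 L.

0.0446 L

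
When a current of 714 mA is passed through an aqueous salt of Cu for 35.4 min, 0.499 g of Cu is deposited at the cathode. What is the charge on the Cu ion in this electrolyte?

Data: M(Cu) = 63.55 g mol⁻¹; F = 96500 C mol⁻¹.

Q = I·t = 0.7140 A × 2124.0 s = 1517 C, so n(e⁻) = 1517/96500 = 0.01572 mol.
n(Cu) deposited = 0.499 / 63.55 = 0.007852 mol.
Electrons per atom = n(e⁻)/n(Cu) = 0.01572 / 0.007852 = 2.00 ≈ 2, so the ion is Cu²⁺.

+2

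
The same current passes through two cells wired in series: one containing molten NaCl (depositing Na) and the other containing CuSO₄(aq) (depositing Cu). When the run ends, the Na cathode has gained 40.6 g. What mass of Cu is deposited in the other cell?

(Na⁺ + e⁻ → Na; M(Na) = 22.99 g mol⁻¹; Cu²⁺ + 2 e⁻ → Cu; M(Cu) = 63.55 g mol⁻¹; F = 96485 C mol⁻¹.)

n(Na) = 40.6 / 22.99 = 1.766 mol.
Since Na⁺ + e⁻ → Na, n(e⁻) passed = 1 × 1.766 = 1.766 mol.
Cells in series carry the same charge, so the same 1.766 mol of electrons passes through cell 2.
Cu²⁺ + 2 e⁻ → Cu, so n(Cu) = 1.766 / 2 = 0.8830 mol.
m(Cu) = 0.8830 × 63.55 = 56.1 g.

56.1 g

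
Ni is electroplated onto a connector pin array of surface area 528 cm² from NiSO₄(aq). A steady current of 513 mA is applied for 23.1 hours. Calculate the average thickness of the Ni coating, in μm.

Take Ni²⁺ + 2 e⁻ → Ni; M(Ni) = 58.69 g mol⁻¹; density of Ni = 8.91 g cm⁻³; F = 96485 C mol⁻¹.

27.6 μm

Q = I·t = 0.5130 × 83160 = 42660 C; n(e⁻) = 0.4422 mol.
n(Ni) = n(e⁻)/2 = 0.2211 mol, so m = 0.2211 × 58.69 = 12.97 g.
Volume = m/ρ = 12.97 / 8.91 = 1.456 cm³.
Thickness = V/A = 1.456 / 528 = 0.00276 cm = 27.6 μm.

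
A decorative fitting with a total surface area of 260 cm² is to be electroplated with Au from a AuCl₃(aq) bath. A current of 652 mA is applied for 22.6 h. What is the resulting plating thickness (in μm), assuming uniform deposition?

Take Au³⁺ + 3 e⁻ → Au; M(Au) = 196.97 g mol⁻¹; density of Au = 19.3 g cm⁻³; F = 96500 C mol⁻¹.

Q = I·t = 0.6520 × 81360 = 53050 C; n(e⁻) = 0.5497 mol.
n(Au) = n(e⁻)/3 = 0.1832 mol, so m = 0.1832 × 196.97 = 36.09 g.
Volume = m/ρ = 36.09 / 19.3 = 1.870 cm³.
Thickness = V/A = 1.870 / 260 = 0.00719 cm = 71.9 μm.

71.9 μm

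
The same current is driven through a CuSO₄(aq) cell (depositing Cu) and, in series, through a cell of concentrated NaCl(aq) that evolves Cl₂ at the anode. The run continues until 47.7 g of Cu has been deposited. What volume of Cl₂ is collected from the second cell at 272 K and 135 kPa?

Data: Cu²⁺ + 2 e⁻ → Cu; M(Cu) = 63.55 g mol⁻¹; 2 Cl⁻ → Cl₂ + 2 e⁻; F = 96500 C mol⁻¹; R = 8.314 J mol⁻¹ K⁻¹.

n(Cu) = 47.7 / 63.55 = 0.7506 mol, so n(e⁻) = 2 × 0.7506 = 1.501 mol.
The cells are in series, so the same 1.501 mol of electrons passes through the second cell.
2 Cl⁻ → Cl₂ + 2 e⁻ — 2 mol e⁻ per mol Cl₂, so n(Cl₂) = 1.501/2 = 0.7506 mol.
V = nRT/P = (0.7506 × 8.314 × 272) / (135 × 10³) = 0.0126 m³ = 12.6 L.

12.6 L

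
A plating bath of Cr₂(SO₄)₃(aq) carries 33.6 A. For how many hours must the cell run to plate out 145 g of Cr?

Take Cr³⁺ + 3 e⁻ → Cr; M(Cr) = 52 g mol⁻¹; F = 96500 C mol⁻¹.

6.67 h

n(Cr) = m/M = 145 / 52 = 2.788 mol.
Each Cr atom requires 3 electrons, so n(e⁻) = 3 × 2.788 = 8.365 mol.
Q = n(e⁻)·F = 8.365 × 96500 = 807300 C.
t = Q/I = 807300 / 33.60 A = 24030 s = 6.67 h.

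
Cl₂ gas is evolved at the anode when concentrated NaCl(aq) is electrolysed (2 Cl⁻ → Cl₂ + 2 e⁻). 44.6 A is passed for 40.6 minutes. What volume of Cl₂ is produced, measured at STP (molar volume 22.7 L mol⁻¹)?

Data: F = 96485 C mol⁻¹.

12.8 L

Q = I·t = 44.60 A × 2436.0 s = 108600 C.
n(e⁻) = Q/F = 108600 / 96485 = 1.126 mol.
2 electrons are transferred per Cl₂ molecule, so n(Cl₂) = 1.126 / 2 = 0.5630 mol.
V = n × V_m = 0.5630 × 22.7 = 12.8 L.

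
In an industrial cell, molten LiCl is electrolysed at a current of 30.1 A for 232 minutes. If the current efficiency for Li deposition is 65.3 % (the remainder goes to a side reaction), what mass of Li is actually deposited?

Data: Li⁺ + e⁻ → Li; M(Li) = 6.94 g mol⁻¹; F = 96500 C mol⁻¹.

19.7 g

Q = I·t = 30.10 × 13920 = 419000 C.
n(e⁻) = 419000/96500 = 4.342 mol; theoretically n(Li) = 4.342/1 = 4.342 mol, m_theo = 30.13 g.
At 65.3 % efficiency, m_actual = 0.653 × 30.13 = 19.7 g.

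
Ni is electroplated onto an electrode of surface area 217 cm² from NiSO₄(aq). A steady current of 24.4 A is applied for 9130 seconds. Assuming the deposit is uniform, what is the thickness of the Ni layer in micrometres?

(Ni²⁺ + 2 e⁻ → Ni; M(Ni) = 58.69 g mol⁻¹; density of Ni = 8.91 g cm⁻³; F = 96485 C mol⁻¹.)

Q = I·t = 24.40 × 9130.0 = 222800 C; n(e⁻) = 2.309 mol.
n(Ni) = n(e⁻)/2 = 1.154 mol, so m = 1.154 × 58.69 = 67.75 g.
Volume = m/ρ = 67.75 / 8.91 = 7.604 cm³.
Thickness = V/A = 7.604 / 217 = 0.0350 cm = 350 μm.

350 μm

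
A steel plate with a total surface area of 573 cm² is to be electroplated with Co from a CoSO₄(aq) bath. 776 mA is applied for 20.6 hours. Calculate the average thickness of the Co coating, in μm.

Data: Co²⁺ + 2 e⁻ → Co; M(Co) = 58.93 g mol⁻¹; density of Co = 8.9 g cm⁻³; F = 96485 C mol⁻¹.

Q = I·t = 0.7760 × 74160 = 57550 C; n(e⁻) = 0.5964 mol.
n(Co) = n(e⁻)/2 = 0.2982 mol, so m = 0.2982 × 58.93 = 17.57 g.
Volume = m/ρ = 17.57 / 8.9 = 1.975 cm³.
Thickness = V/A = 1.975 / 573 = 0.00345 cm = 34.5 μm.

34.5 μm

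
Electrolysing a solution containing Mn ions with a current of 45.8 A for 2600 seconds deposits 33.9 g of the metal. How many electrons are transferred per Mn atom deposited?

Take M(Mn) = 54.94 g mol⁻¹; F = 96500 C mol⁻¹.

2

Q = I·t = 45.80 A × 2600.0 s = 119100 C, so n(e⁻) = 119100/96500 = 1.234 mol.
n(Mn) deposited = 33.9 / 54.94 = 0.6170 mol.
Electrons per atom = n(e⁻)/n(Mn) = 1.234 / 0.6170 = 2.00 ≈ 2, so the ion is Mn²⁺.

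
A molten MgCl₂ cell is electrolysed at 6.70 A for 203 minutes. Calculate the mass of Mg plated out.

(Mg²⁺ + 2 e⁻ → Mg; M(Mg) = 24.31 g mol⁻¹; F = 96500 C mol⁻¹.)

10.3 g

Q = I·t = 6.700 A × 12180 s = 81610 C.
n(e⁻) = Q/F = 81610 / 96500 = 0.8457 mol.
Mg²⁺ + 2 e⁻ → Mg, so n(Mg) = n(e⁻)/2 = 0.4228 mol.
m = n·M = 0.4228 × 24.31 = 10.3 g.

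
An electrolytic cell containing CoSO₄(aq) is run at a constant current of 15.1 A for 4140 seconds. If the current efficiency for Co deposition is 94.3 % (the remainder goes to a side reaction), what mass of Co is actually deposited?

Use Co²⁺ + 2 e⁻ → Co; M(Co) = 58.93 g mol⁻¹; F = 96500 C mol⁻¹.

Q = I·t = 15.10 × 4140.0 = 62510 C.
n(e⁻) = 62510/96500 = 0.6478 mol; theoretically n(Co) = 0.6478/2 = 0.3239 mol, m_theo = 19.09 g.
At 94.3 % efficiency, m_actual = 0.943 × 19.09 = 18.0 g.

18.0 g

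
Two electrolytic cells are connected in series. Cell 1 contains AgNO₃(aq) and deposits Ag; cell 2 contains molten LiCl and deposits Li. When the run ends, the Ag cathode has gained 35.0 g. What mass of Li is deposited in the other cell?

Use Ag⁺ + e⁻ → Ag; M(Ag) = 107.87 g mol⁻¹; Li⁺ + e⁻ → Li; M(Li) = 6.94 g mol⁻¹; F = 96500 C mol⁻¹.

2.25 g

n(Ag) = 35.0 / 107.87 = 0.3245 mol.
Since Ag⁺ + e⁻ → Ag, n(e⁻) passed = 1 × 0.3245 = 0.3245 mol.
Cells in series carry the same charge, so the same 0.3245 mol of electrons passes through cell 2.
Li⁺ + e⁻ → Li, so n(Li) = 0.3245 / 1 = 0.3245 mol.
m(Li) = 0.3245 × 6.94 = 2.25 g.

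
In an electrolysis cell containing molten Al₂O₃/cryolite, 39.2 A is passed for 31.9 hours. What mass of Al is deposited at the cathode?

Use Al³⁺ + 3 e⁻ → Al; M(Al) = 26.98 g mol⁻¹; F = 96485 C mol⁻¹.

420 g

Q = I·t = 39.20 A × 114840 s = 4502000 C.
n(e⁻) = Q/F = 4502000 / 96485 = 46.66 mol.
Al³⁺ + 3 e⁻ → Al, so n(Al) = n(e⁻)/3 = 15.55 mol.
m = n·M = 15.55 × 26.98 = 420 g.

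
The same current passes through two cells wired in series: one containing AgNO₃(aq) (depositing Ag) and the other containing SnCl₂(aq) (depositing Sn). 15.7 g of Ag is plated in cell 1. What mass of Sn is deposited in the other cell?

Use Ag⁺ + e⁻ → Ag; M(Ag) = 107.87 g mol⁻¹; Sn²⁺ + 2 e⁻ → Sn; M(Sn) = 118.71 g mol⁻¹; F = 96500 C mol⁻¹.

8.64 g

n(Ag) = 15.7 / 107.87 = 0.1455 mol.
Since Ag⁺ + e⁻ → Ag, n(e⁻) passed = 1 × 0.1455 = 0.1455 mol.
Cells in series carry the same charge, so the same 0.1455 mol of electrons passes through cell 2.
Sn²⁺ + 2 e⁻ → Sn, so n(Sn) = 0.1455 / 2 = 0.07277 mol.
m(Sn) = 0.07277 × 118.71 = 8.64 g.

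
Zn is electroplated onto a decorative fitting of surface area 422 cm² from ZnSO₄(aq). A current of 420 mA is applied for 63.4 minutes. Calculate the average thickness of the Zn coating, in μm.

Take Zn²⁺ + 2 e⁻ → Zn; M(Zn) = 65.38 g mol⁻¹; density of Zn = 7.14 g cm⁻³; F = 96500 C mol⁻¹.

1.80 μm

Q = I·t = 0.4200 × 3804.0 = 1598 C; n(e⁻) = 0.01656 mol.
n(Zn) = n(e⁻)/2 = 0.008278 mol, so m = 0.008278 × 65.38 = 0.5412 g.
Volume = m/ρ = 0.5412 / 7.14 = 0.07580 cm³.
Thickness = V/A = 0.07580 / 422 = 1.80 × 10⁻⁴ cm = 1.80 μm.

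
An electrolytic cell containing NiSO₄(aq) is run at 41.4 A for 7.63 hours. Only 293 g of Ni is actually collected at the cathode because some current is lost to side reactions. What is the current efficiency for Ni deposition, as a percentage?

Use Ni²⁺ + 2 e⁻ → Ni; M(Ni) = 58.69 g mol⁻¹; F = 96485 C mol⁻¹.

84.7 %

Q = I·t = 41.40 × 27468 = 1137000 C; n(e⁻) = 1137000/96485 = 11.79 mol.
Theoretical n(Ni) = n(e⁻)/2 = 5.893 mol, i.e. m_theo = 5.893 × 58.69 = 345.9 g.
Efficiency = m_actual / m_theo = 293 / 345.9 = 84.7 %.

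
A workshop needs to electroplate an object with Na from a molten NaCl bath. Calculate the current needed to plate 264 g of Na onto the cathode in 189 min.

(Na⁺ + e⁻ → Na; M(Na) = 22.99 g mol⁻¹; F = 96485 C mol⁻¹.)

97.7 A

n(Na) = 264 / 22.99 = 11.48 mol.
n(e⁻) = 1 × 11.48 = 11.48 mol.
Q = n(e⁻)·F = 11.48 × 96485 = 1108000 C.
I = Q/t = 1108000 / 11340 s = 97.7 A.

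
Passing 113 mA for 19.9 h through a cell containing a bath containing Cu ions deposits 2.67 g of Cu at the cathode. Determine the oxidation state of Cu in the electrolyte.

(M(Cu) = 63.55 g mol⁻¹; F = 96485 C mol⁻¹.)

+2

Q = I·t = 0.1130 A × 71640 s = 8095 C, so n(e⁻) = 8095/96485 = 0.08390 mol.
n(Cu) deposited = 2.67 / 63.55 = 0.04201 mol.
Electrons per atom = n(e⁻)/n(Cu) = 0.08390 / 0.04201 = 2.00 ≈ 2, so the ion is Cu²⁺.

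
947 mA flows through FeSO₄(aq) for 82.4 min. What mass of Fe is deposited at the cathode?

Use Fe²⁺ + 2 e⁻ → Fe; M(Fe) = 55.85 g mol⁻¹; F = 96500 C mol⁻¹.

1.35 g

Q = I·t = 0.9470 A × 4944.0 s = 4682 C.
n(e⁻) = Q/F = 4682 / 96500 = 0.04852 mol.
Fe²⁺ + 2 e⁻ → Fe, so n(Fe) = n(e⁻)/2 = 0.02426 mol.
m = n·M = 0.02426 × 55.85 = 1.35 g.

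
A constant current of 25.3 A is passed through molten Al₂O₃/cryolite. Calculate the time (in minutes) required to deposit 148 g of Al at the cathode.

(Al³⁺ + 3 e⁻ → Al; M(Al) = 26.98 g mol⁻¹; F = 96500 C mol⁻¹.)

1050 min

n(Al) = m/M = 148 / 26.98 = 5.486 mol.
Each Al atom requires 3 electrons, so n(e⁻) = 3 × 5.486 = 16.46 mol.
Q = n(e⁻)·F = 16.46 × 96500 = 1588000 C.
t = Q/I = 1588000 / 25.30 A = 62770 s = 1050 min.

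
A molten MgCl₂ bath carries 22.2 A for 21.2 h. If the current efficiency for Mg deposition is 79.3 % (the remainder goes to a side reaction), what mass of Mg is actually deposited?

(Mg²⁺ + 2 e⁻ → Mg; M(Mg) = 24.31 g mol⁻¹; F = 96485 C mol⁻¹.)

Q = I·t = 22.20 × 76320 = 1694000 C.
n(e⁻) = 1694000/96485 = 17.56 mol; theoretically n(Mg) = 17.56/2 = 8.780 mol, m_theo = 213.4 g.
At 79.3 % efficiency, m_actual = 0.793 × 213.4 = 169 g.

169 g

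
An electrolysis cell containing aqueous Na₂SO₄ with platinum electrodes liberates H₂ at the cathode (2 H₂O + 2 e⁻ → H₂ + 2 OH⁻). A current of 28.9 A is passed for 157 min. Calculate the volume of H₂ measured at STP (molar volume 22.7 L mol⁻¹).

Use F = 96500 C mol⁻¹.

Q = I·t = 28.90 A × 9420.0 s = 272200 C.
n(e⁻) = Q/F = 272200 / 96500 = 2.821 mol.
2 electrons are transferred per H₂ molecule, so n(H₂) = 2.821 / 2 = 1.411 mol.
V = n × V_m = 1.411 × 22.7 = 32.0 L.

32.0 L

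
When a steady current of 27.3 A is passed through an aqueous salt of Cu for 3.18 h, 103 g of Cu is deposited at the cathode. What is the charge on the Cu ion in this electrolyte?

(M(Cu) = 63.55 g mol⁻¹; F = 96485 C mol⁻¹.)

+2

Q = I·t = 27.30 A × 11448 s = 312500 C, so n(e⁻) = 312500/96485 = 3.239 mol.
n(Cu) deposited = 103 / 63.55 = 1.621 mol.
Electrons per atom = n(e⁻)/n(Cu) = 3.239 / 1.621 = 2.00 ≈ 2, so the ion is Cu²⁺.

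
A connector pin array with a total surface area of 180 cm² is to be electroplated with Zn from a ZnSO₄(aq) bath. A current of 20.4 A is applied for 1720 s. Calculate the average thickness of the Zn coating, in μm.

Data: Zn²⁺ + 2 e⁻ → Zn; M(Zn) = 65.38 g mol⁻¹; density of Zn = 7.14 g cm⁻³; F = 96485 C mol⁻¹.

Q = I·t = 20.40 × 1720.0 = 35090 C; n(e⁻) = 0.3637 mol.
n(Zn) = n(e⁻)/2 = 0.1818 mol, so m = 0.1818 × 65.38 = 11.89 g.
Volume = m/ρ = 11.89 / 7.14 = 1.665 cm³.
Thickness = V/A = 1.665 / 180 = 0.00925 cm = 92.5 μm.

92.5 μm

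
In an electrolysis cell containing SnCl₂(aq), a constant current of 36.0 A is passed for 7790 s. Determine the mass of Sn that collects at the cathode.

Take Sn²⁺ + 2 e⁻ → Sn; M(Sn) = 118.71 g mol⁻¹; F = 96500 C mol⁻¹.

Q = I·t = 36.00 A × 7790.0 s = 280400 C.
n(e⁻) = Q/F = 280400 / 96500 = 2.906 mol.
Sn²⁺ + 2 e⁻ → Sn, so n(Sn) = n(e⁻)/2 = 1.453 mol.
m = n·M = 1.453 × 118.71 = 172 g.

172 g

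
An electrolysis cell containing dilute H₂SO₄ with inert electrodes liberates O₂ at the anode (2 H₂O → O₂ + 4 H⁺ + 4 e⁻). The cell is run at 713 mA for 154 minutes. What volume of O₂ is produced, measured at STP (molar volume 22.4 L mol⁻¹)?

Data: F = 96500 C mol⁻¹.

Q = I·t = 0.7130 A × 9240.0 s = 6588 C.
n(e⁻) = Q/F = 6588 / 96500 = 0.06827 mol.
4 electrons are transferred per O₂ molecule, so n(O₂) = 0.06827 / 4 = 0.01707 mol.
V = n × V_m = 0.01707 × 22.4 = 0.382 L.

0.382 L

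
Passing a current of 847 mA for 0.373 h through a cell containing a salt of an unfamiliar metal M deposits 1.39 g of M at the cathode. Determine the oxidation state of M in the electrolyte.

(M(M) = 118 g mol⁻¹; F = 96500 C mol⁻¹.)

Q = I·t = 0.8470 A × 1342.8 s = 1137 C, so n(e⁻) = 1137/96500 = 0.01179 mol.
n(M) deposited = 1.39 / 118 = 0.01178 mol.
Electrons per atom = n(e⁻)/n(M) = 0.01179 / 0.01178 = 1.00 ≈ 1, so the ion is M⁺.

+1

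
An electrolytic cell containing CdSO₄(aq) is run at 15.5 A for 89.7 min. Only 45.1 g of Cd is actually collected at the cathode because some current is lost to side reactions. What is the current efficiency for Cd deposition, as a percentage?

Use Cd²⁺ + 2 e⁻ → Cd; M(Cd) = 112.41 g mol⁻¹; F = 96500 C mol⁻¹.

Q = I·t = 15.50 × 5382.0 = 83420 C; n(e⁻) = 83420/96500 = 0.8645 mol.
Theoretical n(Cd) = n(e⁻)/2 = 0.4322 mol, i.e. m_theo = 0.4322 × 112.41 = 48.59 g.
Efficiency = m_actual / m_theo = 45.1 / 48.59 = 92.8 %.

92.8 %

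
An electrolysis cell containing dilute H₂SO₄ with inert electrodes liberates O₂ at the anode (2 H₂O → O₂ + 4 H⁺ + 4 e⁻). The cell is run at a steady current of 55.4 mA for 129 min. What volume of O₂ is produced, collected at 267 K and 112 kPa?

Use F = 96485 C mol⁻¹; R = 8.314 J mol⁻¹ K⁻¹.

0.0220 L

Q = I·t = 0.05540 A × 7740.0 s = 428.8 C.
n(e⁻) = Q/F = 428.8 / 96485 = 0.004444 mol.
4 electrons are transferred per O₂ molecule, so n(O₂) = 0.004444 / 4 = 0.001111 mol.
V = nRT/P = (0.001111 × 8.314 × 267) / (112 × 10³ Pa) = 2.20 × 10⁻⁵ m³ = 0.0220 L.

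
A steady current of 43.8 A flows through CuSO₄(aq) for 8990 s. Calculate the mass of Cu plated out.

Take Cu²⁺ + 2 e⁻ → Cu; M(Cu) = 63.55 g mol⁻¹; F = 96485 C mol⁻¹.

Q = I·t = 43.80 A × 8990.0 s = 393800 C.
n(e⁻) = Q/F = 393800 / 96485 = 4.081 mol.
Cu²⁺ + 2 e⁻ → Cu, so n(Cu) = n(e⁻)/2 = 2.041 mol.
m = n·M = 2.041 × 63.55 = 130 g.

130 g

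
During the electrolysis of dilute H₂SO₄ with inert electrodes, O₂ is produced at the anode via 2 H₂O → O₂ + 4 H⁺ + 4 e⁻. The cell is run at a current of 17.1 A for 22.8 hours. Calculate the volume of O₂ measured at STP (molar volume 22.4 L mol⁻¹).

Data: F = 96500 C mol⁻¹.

81.5 L

Q = I·t = 17.10 A × 82080 s = 1404000 C.
n(e⁻) = Q/F = 1404000 / 96500 = 14.54 mol.
4 electrons are transferred per O₂ molecule, so n(O₂) = 14.54 / 4 = 3.636 mol.
V = n × V_m = 3.636 × 22.4 = 81.5 L.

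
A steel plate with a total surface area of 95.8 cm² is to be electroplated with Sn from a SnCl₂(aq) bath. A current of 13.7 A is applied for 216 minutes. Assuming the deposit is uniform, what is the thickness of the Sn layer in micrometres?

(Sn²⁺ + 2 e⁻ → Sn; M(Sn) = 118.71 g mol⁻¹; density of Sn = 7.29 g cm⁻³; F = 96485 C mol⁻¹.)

Q = I·t = 13.70 × 12960 = 177600 C; n(e⁻) = 1.840 mol.
n(Sn) = n(e⁻)/2 = 0.9201 mol, so m = 0.9201 × 118.71 = 109.2 g.
Volume = m/ρ = 109.2 / 7.29 = 14.98 cm³.
Thickness = V/A = 14.98 / 95.8 = 0.156 cm = 1560 μm.

1560 μm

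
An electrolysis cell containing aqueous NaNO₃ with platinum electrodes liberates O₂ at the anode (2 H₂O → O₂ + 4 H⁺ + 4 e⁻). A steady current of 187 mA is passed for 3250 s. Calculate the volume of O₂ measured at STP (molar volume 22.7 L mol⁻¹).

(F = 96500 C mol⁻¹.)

0.0357 L

Q = I·t = 0.1870 A × 3250.0 s = 607.8 C.
n(e⁻) = Q/F = 607.8 / 96500 = 0.006298 mol.
4 electrons are transferred per O₂ molecule, so n(O₂) = 0.006298 / 4 = 0.001574 mol.
V = n × V_m = 0.001574 × 22.7 = 0.0357 L.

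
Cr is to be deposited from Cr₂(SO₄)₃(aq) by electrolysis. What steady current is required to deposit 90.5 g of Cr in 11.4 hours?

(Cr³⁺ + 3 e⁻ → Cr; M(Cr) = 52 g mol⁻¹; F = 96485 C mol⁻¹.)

12.3 A

n(Cr) = 90.5 / 52 = 1.740 mol.
n(e⁻) = 3 × 1.740 = 5.221 mol.
Q = n(e⁻)·F = 5.221 × 96485 = 503800 C.
I = Q/t = 503800 / 41040 s = 12.3 A.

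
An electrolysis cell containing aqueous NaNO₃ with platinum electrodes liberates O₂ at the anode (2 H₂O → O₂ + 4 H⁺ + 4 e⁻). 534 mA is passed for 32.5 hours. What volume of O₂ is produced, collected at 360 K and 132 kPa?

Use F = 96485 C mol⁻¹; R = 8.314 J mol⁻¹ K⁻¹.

Q = I·t = 0.5340 A × 117000 s = 62480 C.
n(e⁻) = Q/F = 62480 / 96485 = 0.6475 mol.
4 electrons are transferred per O₂ molecule, so n(O₂) = 0.6475 / 4 = 0.1619 mol.
V = nRT/P = (0.1619 × 8.314 × 360) / (132 × 10³ Pa) = 0.00367 m³ = 3.67 L.

3.67 L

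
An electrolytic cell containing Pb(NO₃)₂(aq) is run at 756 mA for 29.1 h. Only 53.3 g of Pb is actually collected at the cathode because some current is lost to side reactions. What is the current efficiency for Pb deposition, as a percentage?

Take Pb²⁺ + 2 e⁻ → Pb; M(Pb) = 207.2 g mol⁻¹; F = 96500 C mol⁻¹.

Q = I·t = 0.7560 × 104760 = 79200 C; n(e⁻) = 79200/96500 = 0.8207 mol.
Theoretical n(Pb) = n(e⁻)/2 = 0.4104 mol, i.e. m_theo = 0.4104 × 207.2 = 85.03 g.
Efficiency = m_actual / m_theo = 53.3 / 85.03 = 62.7 %.

62.7 %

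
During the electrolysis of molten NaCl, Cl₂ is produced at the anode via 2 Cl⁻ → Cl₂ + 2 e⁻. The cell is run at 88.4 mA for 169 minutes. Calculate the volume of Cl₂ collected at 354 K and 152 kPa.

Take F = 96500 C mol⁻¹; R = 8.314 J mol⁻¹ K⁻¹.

0.0899 L

Q = I·t = 0.08840 A × 10140 s = 896.4 C.
n(e⁻) = Q/F = 896.4 / 96500 = 0.009289 mol.
2 electrons are transferred per Cl₂ molecule, so n(Cl₂) = 0.009289 / 2 = 0.004644 mol.
V = nRT/P = (0.004644 × 8.314 × 354) / (152 × 10³ Pa) = 8.99 × 10⁻⁵ m³ = 0.0899 L.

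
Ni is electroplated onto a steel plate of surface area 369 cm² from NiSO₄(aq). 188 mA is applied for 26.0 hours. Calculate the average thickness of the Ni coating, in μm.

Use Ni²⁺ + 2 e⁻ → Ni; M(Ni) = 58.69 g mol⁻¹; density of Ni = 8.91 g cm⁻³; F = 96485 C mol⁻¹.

16.3 μm

Q = I·t = 0.1880 × 93600 = 17600 C; n(e⁻) = 0.1824 mol.
n(Ni) = n(e⁻)/2 = 0.09119 mol, so m = 0.09119 × 58.69 = 5.352 g.
Volume = m/ρ = 5.352 / 8.91 = 0.6007 cm³.
Thickness = V/A = 0.6007 / 369 = 0.00163 cm = 16.3 μm.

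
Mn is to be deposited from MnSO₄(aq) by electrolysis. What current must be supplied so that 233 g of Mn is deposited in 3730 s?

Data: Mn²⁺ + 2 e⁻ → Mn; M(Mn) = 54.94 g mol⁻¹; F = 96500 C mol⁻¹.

n(Mn) = 233 / 54.94 = 4.241 mol.
n(e⁻) = 2 × 4.241 = 8.482 mol.
Q = n(e⁻)·F = 8.482 × 96500 = 818500 C.
I = Q/t = 818500 / 3730.0 s = 219 A.

219 A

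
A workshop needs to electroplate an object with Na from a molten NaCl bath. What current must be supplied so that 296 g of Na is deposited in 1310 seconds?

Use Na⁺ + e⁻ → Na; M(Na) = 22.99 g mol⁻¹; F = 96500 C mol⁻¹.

n(Na) = 296 / 22.99 = 12.88 mol.
n(e⁻) = 1 × 12.88 = 12.88 mol.
Q = n(e⁻)·F = 12.88 × 96500 = 1242000 C.
I = Q/t = 1242000 / 1310.0 s = 948 A.

948 A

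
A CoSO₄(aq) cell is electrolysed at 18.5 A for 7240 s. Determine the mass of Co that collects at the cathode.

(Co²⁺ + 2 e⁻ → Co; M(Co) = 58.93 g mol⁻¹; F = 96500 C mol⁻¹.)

40.9 g

Q = I·t = 18.50 A × 7240.0 s = 133900 C.
n(e⁻) = Q/F = 133900 / 96500 = 1.388 mol.
Co²⁺ + 2 e⁻ → Co, so n(Co) = n(e⁻)/2 = 0.6940 mol.
m = n·M = 0.6940 × 58.93 = 40.9 g.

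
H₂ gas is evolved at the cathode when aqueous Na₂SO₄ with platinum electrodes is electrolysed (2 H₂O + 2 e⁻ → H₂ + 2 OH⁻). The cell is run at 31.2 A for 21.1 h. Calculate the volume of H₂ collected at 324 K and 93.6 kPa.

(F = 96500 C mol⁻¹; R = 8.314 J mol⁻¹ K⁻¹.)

353 L

Q = I·t = 31.20 A × 75960 s = 2370000 C.
n(e⁻) = Q/F = 2370000 / 96500 = 24.56 mol.
2 electrons are transferred per H₂ molecule, so n(H₂) = 24.56 / 2 = 12.28 mol.
V = nRT/P = (12.28 × 8.314 × 324) / (93.6 × 10³ Pa) = 0.353 m³ = 353 L.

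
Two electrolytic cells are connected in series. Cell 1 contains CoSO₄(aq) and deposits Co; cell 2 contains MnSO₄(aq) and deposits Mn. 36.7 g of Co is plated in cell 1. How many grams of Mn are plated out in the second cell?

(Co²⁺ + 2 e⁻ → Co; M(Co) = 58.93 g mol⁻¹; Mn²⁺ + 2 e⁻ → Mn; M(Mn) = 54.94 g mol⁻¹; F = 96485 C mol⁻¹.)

34.2 g

n(Co) = 36.7 / 58.93 = 0.6228 mol.
Since Co²⁺ + 2 e⁻ → Co, n(e⁻) passed = 2 × 0.6228 = 1.246 mol.
Cells in series carry the same charge, so the same 1.246 mol of electrons passes through cell 2.
Mn²⁺ + 2 e⁻ → Mn, so n(Mn) = 1.246 / 2 = 0.6228 mol.
m(Mn) = 0.6228 × 54.94 = 34.2 g.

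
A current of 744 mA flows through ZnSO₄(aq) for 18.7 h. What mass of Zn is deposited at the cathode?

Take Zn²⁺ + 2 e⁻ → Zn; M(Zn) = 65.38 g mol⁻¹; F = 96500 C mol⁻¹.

Q = I·t = 0.7440 A × 67320 s = 50090 C.
n(e⁻) = Q/F = 50090 / 96500 = 0.5190 mol.
Zn²⁺ + 2 e⁻ → Zn, so n(Zn) = n(e⁻)/2 = 0.2595 mol.
m = n·M = 0.2595 × 65.38 = 17.0 g.

17.0 g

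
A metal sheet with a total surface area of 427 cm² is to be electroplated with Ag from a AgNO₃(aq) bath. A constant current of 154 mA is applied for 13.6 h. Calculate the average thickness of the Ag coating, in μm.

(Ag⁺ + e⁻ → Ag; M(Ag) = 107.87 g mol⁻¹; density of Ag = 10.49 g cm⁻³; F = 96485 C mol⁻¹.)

18.8 μm

Q = I·t = 0.1540 × 48960 = 7540 C; n(e⁻) = 0.07815 mol.
n(Ag) = n(e⁻)/1 = 0.07815 mol, so m = 0.07815 × 107.87 = 8.430 g.
Volume = m/ρ = 8.430 / 10.49 = 0.8036 cm³.
Thickness = V/A = 0.8036 / 427 = 0.00188 cm = 18.8 μm.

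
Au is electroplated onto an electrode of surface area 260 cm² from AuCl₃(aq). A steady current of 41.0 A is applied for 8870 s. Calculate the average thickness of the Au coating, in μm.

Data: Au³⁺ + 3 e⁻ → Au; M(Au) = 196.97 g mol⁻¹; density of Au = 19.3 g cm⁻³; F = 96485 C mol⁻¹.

Q = I·t = 41.00 × 8870.0 = 363700 C; n(e⁻) = 3.769 mol.
n(Au) = n(e⁻)/3 = 1.256 mol, so m = 1.256 × 196.97 = 247.5 g.
Volume = m/ρ = 247.5 / 19.3 = 12.82 cm³.
Thickness = V/A = 12.82 / 260 = 0.0493 cm = 493 μm.

493 μm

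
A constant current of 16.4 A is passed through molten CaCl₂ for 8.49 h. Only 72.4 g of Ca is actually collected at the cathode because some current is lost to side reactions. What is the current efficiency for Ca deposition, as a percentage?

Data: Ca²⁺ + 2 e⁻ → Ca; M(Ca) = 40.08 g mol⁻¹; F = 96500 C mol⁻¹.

Q = I·t = 16.40 × 30564 = 501200 C; n(e⁻) = 501200/96500 = 5.194 mol.
Theoretical n(Ca) = n(e⁻)/2 = 2.597 mol, i.e. m_theo = 2.597 × 40.08 = 104.1 g.
Efficiency = m_actual / m_theo = 72.4 / 104.1 = 69.6 %.

69.6 %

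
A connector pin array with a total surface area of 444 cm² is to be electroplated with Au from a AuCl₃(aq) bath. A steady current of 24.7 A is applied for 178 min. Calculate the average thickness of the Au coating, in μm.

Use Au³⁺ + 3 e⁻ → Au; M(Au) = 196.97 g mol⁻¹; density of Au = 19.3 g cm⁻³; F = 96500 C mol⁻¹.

Q = I·t = 24.70 × 10680 = 263800 C; n(e⁻) = 2.734 mol.
n(Au) = n(e⁻)/3 = 0.9112 mol, so m = 0.9112 × 196.97 = 179.5 g.
Volume = m/ρ = 179.5 / 19.3 = 9.300 cm³.
Thickness = V/A = 9.300 / 444 = 0.0209 cm = 209 μm.

209 μm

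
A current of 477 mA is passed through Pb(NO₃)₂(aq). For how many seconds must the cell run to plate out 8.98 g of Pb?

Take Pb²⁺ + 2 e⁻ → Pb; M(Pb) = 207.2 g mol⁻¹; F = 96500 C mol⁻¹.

n(Pb) = m/M = 8.98 / 207.2 = 0.04334 mol.
Each Pb atom requires 2 electrons, so n(e⁻) = 2 × 0.04334 = 0.08668 mol.
Q = n(e⁻)·F = 0.08668 × 96500 = 8365 C.
t = Q/I = 8365 / 0.4770 A = 17540 s.

17500 s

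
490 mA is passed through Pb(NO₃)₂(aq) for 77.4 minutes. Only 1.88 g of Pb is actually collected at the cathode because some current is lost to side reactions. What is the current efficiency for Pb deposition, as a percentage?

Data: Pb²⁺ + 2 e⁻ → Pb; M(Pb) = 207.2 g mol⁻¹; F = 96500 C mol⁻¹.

77.0 %

Q = I·t = 0.4900 × 4644.0 = 2276 C; n(e⁻) = 2276/96500 = 0.02358 mol.
Theoretical n(Pb) = n(e⁻)/2 = 0.01179 mol, i.e. m_theo = 0.01179 × 207.2 = 2.443 g.
Efficiency = m_actual / m_theo = 1.88 / 2.443 = 77.0 %.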